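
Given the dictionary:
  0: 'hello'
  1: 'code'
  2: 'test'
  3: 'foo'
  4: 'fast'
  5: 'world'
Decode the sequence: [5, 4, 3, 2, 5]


Look up each index in the dictionary:
  5 -> 'world'
  4 -> 'fast'
  3 -> 'foo'
  2 -> 'test'
  5 -> 'world'

Decoded: "world fast foo test world"


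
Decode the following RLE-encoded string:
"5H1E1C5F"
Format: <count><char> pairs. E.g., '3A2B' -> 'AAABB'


Expanding each <count><char> pair:
  5H -> 'HHHHH'
  1E -> 'E'
  1C -> 'C'
  5F -> 'FFFFF'

Decoded = HHHHHECFFFFF


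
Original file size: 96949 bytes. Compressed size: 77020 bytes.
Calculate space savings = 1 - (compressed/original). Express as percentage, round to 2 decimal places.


ratio = compressed/original = 77020/96949 = 0.794438
savings = 1 - ratio = 1 - 0.794438 = 0.205562
as a percentage: 0.205562 * 100 = 20.56%

Space savings = 1 - 77020/96949 = 20.56%


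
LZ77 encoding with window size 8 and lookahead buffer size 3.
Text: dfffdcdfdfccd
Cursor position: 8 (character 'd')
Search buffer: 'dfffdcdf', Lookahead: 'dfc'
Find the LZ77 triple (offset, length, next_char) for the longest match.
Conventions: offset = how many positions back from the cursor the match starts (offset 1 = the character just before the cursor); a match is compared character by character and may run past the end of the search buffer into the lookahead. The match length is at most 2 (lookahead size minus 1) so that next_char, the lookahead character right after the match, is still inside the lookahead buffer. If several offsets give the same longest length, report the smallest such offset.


Try each offset into the search buffer:
  offset=1 (pos 7, char 'f'): match length 0
  offset=2 (pos 6, char 'd'): match length 2
  offset=3 (pos 5, char 'c'): match length 0
  offset=4 (pos 4, char 'd'): match length 1
  offset=5 (pos 3, char 'f'): match length 0
  offset=6 (pos 2, char 'f'): match length 0
  offset=7 (pos 1, char 'f'): match length 0
  offset=8 (pos 0, char 'd'): match length 2
Longest match has length 2, found at offsets 2, 8; take the smallest, offset 2.
next_char = character at position 8 + 2 = 10 -> 'c'

Best match: offset=2, length=2 (matching 'df' starting at position 6)
LZ77 triple: (2, 2, 'c')


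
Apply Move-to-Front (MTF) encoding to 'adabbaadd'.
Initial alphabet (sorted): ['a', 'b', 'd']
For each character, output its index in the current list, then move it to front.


MTF encoding:
'a': index 0 in ['a', 'b', 'd'] -> ['a', 'b', 'd']
'd': index 2 in ['a', 'b', 'd'] -> ['d', 'a', 'b']
'a': index 1 in ['d', 'a', 'b'] -> ['a', 'd', 'b']
'b': index 2 in ['a', 'd', 'b'] -> ['b', 'a', 'd']
'b': index 0 in ['b', 'a', 'd'] -> ['b', 'a', 'd']
'a': index 1 in ['b', 'a', 'd'] -> ['a', 'b', 'd']
'a': index 0 in ['a', 'b', 'd'] -> ['a', 'b', 'd']
'd': index 2 in ['a', 'b', 'd'] -> ['d', 'a', 'b']
'd': index 0 in ['d', 'a', 'b'] -> ['d', 'a', 'b']


Output: [0, 2, 1, 2, 0, 1, 0, 2, 0]


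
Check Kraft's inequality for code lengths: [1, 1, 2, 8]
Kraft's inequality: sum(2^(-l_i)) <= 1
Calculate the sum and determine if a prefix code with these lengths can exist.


Sum = 2^(-1) + 2^(-1) + 2^(-2) + 2^(-8)
    = 0.5 + 0.5 + 0.25 + 0.00390625
    = 321/256 = 1.25390625
Since 1.25390625 > 1, Kraft's inequality is NOT satisfied.
A prefix code with these lengths CANNOT exist.

Kraft sum = 1.25390625. Not satisfied.


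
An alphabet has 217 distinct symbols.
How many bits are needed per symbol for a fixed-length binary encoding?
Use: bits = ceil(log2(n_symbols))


log2(217) = 7.7616
Bracket: 2^7 = 128 < 217 <= 2^8 = 256
So ceil(log2(217)) = 8

bits = ceil(log2(217)) = ceil(7.7616) = 8 bits


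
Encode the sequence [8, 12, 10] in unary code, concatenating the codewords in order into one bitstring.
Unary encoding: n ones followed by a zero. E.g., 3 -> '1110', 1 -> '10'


Encode each number as n ones followed by a terminating 0:
  8 -> 111111110 (9 bits)
  12 -> 1111111111110 (13 bits)
  10 -> 11111111110 (11 bits)
Total length = 9 + 13 + 11 = 33 bits.

Unary([8, 12, 10]) = 111111110111111111111011111111110 (33 bits)


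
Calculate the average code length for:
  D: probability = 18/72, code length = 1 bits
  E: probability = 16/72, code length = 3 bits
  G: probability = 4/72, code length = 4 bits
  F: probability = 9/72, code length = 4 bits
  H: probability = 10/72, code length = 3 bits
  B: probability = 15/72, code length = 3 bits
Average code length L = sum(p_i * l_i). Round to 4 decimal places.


Weighted contributions p_i * l_i:
  D: (18/72) * 1 = 18/72
  E: (16/72) * 3 = 48/72
  G: (4/72) * 4 = 16/72
  F: (9/72) * 4 = 36/72
  H: (10/72) * 3 = 30/72
  B: (15/72) * 3 = 45/72
Sum = (18 + 48 + 16 + 36 + 30 + 45)/72 = 193/72

L = 193/72 = 2.6806 bits/symbol


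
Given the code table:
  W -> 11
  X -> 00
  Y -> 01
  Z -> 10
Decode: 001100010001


Decoding:
00 -> X
11 -> W
00 -> X
01 -> Y
00 -> X
01 -> Y


Result: XWXYXY


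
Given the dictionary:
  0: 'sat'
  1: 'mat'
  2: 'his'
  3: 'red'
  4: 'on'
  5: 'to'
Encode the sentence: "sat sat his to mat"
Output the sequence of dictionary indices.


Look up each word in the dictionary:
  'sat' -> 0
  'sat' -> 0
  'his' -> 2
  'to' -> 5
  'mat' -> 1

Encoded: [0, 0, 2, 5, 1]


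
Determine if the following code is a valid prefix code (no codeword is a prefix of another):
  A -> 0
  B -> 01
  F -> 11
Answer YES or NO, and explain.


Checking each pair (does one codeword prefix another?):
  A='0' vs B='01': prefix -- VIOLATION

NO -- this is NOT a valid prefix code. A (0) is a prefix of B (01).


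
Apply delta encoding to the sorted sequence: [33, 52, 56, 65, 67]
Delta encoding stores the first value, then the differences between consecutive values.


First value: 33
Deltas:
  52 - 33 = 19
  56 - 52 = 4
  65 - 56 = 9
  67 - 65 = 2


Delta encoded: [33, 19, 4, 9, 2]


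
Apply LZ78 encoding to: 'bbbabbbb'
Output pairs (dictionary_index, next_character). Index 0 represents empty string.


LZ78 encoding steps:
Dictionary: {0: ''}
Step 1: w='' (idx 0), next='b' -> output (0, 'b'), add 'b' as idx 1
Step 2: w='b' (idx 1), next='b' -> output (1, 'b'), add 'bb' as idx 2
Step 3: w='' (idx 0), next='a' -> output (0, 'a'), add 'a' as idx 3
Step 4: w='bb' (idx 2), next='b' -> output (2, 'b'), add 'bbb' as idx 4
Step 5: w='b' (idx 1), end of input -> output (1, '')


Encoded: [(0, 'b'), (1, 'b'), (0, 'a'), (2, 'b'), (1, '')]


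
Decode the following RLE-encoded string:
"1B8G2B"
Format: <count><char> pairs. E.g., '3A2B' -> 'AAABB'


Expanding each <count><char> pair:
  1B -> 'B'
  8G -> 'GGGGGGGG'
  2B -> 'BB'

Decoded = BGGGGGGGGBB


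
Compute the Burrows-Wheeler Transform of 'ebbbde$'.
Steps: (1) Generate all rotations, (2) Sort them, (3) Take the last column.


Rotations (sorted):
  0: $ebbbde -> last char: e
  1: bbbde$e -> last char: e
  2: bbde$eb -> last char: b
  3: bde$ebb -> last char: b
  4: de$ebbb -> last char: b
  5: e$ebbbd -> last char: d
  6: ebbbde$ -> last char: $


BWT = eebbbd$


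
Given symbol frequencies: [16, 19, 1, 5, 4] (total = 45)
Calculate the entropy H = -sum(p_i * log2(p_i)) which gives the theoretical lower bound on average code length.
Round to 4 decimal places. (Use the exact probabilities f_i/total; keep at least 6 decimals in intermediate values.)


Per-symbol terms -p_i * log2(p_i) with p_i = f_i/45:
  p = 16/45 = 0.355556: log2(p) = -1.491853, -p*log2(p) = 0.530437
  p = 19/45 = 0.422222: log2(p) = -1.243926, -p*log2(p) = 0.525213
  p = 1/45 = 0.022222: log2(p) = -5.491853, -p*log2(p) = 0.122041
  p = 5/45 = 0.111111: log2(p) = -3.169925, -p*log2(p) = 0.352214
  p = 4/45 = 0.088889: log2(p) = -3.491853, -p*log2(p) = 0.310387
H = 0.530437 + 0.525213 + 0.122041 + 0.352214 + 0.310387 = 1.840292

H = 1.8403 bits/symbol


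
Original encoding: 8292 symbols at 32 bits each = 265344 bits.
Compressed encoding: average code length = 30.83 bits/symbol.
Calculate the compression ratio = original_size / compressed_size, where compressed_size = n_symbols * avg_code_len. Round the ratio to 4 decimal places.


original_size = n_symbols * orig_bits = 8292 * 32 = 265344 bits
compressed_size = n_symbols * avg_code_len = 8292 * 30.83 = 255642.36 bits
ratio = original_size / compressed_size = 265344 / 255642.36 = 1.038

Compression ratio = 1.038


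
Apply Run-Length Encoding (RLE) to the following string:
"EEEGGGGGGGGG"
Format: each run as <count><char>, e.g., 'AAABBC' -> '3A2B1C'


Scanning runs left to right:
  i=0: run of 'E' x 3 -> '3E'
  i=3: run of 'G' x 9 -> '9G'

RLE = 3E9G


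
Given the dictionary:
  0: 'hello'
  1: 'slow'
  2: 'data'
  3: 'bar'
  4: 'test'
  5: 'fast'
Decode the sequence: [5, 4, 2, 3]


Look up each index in the dictionary:
  5 -> 'fast'
  4 -> 'test'
  2 -> 'data'
  3 -> 'bar'

Decoded: "fast test data bar"


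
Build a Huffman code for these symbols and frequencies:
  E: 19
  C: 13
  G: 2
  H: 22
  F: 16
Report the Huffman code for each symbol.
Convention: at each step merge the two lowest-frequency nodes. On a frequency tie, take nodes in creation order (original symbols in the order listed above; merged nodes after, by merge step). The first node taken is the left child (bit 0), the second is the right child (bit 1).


Huffman tree construction:
Step 1: Merge G(2) + C(13) = 15
Step 2: Merge (G+C)(15) + F(16) = 31
Step 3: Merge E(19) + H(22) = 41
Step 4: Merge ((G+C)+F)(31) + (E+H)(41) = 72
Read each symbol's code off the tree from the root (left child = 0, right child = 1).

Codes:
  E: 10 (length 2)
  C: 001 (length 3)
  G: 000 (length 3)
  H: 11 (length 2)
  F: 01 (length 2)
Average code length: 159/72 = 2.2083 bits/symbol


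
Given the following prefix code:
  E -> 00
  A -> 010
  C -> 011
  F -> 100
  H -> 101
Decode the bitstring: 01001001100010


Decoding step by step:
Bits 010 -> A
Bits 010 -> A
Bits 011 -> C
Bits 00 -> E
Bits 010 -> A


Decoded message: AACEA


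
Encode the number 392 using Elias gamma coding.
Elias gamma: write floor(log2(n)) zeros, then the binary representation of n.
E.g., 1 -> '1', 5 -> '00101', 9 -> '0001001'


num_bits = floor(log2(392)) + 1 = 9
leading_zeros = num_bits - 1 = 8
binary(392) = 110001000

Elias gamma(392) = '00000000' + '110001000' = 00000000110001000 (17 bits)


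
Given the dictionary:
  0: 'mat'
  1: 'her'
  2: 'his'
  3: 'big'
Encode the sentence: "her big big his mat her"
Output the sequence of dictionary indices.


Look up each word in the dictionary:
  'her' -> 1
  'big' -> 3
  'big' -> 3
  'his' -> 2
  'mat' -> 0
  'her' -> 1

Encoded: [1, 3, 3, 2, 0, 1]


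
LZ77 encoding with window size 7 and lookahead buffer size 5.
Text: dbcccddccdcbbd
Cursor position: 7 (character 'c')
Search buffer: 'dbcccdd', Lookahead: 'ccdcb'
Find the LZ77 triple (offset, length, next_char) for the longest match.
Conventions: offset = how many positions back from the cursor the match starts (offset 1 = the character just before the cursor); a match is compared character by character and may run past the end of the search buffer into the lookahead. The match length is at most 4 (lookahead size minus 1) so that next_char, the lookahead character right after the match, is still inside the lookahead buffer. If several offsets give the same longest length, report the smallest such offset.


Try each offset into the search buffer:
  offset=1 (pos 6, char 'd'): match length 0
  offset=2 (pos 5, char 'd'): match length 0
  offset=3 (pos 4, char 'c'): match length 1
  offset=4 (pos 3, char 'c'): match length 3
  offset=5 (pos 2, char 'c'): match length 2
  offset=6 (pos 1, char 'b'): match length 0
  offset=7 (pos 0, char 'd'): match length 0
Longest match has length 3 at offset 4.
next_char = character at position 7 + 3 = 10 -> 'c'

Best match: offset=4, length=3 (matching 'ccd' starting at position 3)
LZ77 triple: (4, 3, 'c')


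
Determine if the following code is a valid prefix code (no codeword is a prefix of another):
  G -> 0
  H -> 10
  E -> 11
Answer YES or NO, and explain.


Checking each pair (does one codeword prefix another?):
  G='0' vs H='10': no prefix
  G='0' vs E='11': no prefix
  H='10' vs G='0': no prefix
  H='10' vs E='11': no prefix
  E='11' vs G='0': no prefix
  E='11' vs H='10': no prefix
No violation found over all pairs.

YES -- this is a valid prefix code. No codeword is a prefix of any other codeword.


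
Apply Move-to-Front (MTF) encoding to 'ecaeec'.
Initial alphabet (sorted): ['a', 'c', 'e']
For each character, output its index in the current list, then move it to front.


MTF encoding:
'e': index 2 in ['a', 'c', 'e'] -> ['e', 'a', 'c']
'c': index 2 in ['e', 'a', 'c'] -> ['c', 'e', 'a']
'a': index 2 in ['c', 'e', 'a'] -> ['a', 'c', 'e']
'e': index 2 in ['a', 'c', 'e'] -> ['e', 'a', 'c']
'e': index 0 in ['e', 'a', 'c'] -> ['e', 'a', 'c']
'c': index 2 in ['e', 'a', 'c'] -> ['c', 'e', 'a']


Output: [2, 2, 2, 2, 0, 2]


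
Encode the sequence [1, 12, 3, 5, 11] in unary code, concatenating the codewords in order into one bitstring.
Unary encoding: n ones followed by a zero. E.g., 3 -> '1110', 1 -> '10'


Encode each number as n ones followed by a terminating 0:
  1 -> 10 (2 bits)
  12 -> 1111111111110 (13 bits)
  3 -> 1110 (4 bits)
  5 -> 111110 (6 bits)
  11 -> 111111111110 (12 bits)
Total length = 2 + 13 + 4 + 6 + 12 = 37 bits.

Unary([1, 12, 3, 5, 11]) = 1011111111111101110111110111111111110 (37 bits)


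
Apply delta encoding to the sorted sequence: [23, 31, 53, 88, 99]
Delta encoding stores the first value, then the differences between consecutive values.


First value: 23
Deltas:
  31 - 23 = 8
  53 - 31 = 22
  88 - 53 = 35
  99 - 88 = 11


Delta encoded: [23, 8, 22, 35, 11]


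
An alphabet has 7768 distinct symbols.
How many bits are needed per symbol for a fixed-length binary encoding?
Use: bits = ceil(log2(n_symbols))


log2(7768) = 12.9233
Bracket: 2^12 = 4096 < 7768 <= 2^13 = 8192
So ceil(log2(7768)) = 13

bits = ceil(log2(7768)) = ceil(12.9233) = 13 bits


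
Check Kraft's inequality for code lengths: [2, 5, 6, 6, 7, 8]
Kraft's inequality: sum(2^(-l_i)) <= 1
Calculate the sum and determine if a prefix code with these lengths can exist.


Sum = 2^(-2) + 2^(-5) + 2^(-6) + 2^(-6) + 2^(-7) + 2^(-8)
    = 0.25 + 0.03125 + 0.015625 + 0.015625 + 0.0078125 + 0.00390625
    = 83/256 = 0.32421875
Since 0.32421875 <= 1, Kraft's inequality IS satisfied.
A prefix code with these lengths CAN exist.

Kraft sum = 0.32421875. Satisfied.


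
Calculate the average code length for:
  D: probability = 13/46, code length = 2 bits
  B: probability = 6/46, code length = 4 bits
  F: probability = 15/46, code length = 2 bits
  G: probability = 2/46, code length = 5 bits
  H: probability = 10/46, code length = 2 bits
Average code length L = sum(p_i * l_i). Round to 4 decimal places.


Weighted contributions p_i * l_i:
  D: (13/46) * 2 = 26/46
  B: (6/46) * 4 = 24/46
  F: (15/46) * 2 = 30/46
  G: (2/46) * 5 = 10/46
  H: (10/46) * 2 = 20/46
Sum = (26 + 24 + 30 + 10 + 20)/46 = 110/46

L = 110/46 = 2.3913 bits/symbol


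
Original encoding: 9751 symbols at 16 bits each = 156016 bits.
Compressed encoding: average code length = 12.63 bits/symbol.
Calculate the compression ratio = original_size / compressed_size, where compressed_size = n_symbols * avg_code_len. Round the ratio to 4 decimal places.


original_size = n_symbols * orig_bits = 9751 * 16 = 156016 bits
compressed_size = n_symbols * avg_code_len = 9751 * 12.63 = 123155.13 bits
ratio = original_size / compressed_size = 156016 / 123155.13 = 1.2668

Compression ratio = 1.2668


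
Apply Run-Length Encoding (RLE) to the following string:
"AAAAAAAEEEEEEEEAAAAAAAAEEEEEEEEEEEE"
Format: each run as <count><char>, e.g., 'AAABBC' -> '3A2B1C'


Scanning runs left to right:
  i=0: run of 'A' x 7 -> '7A'
  i=7: run of 'E' x 8 -> '8E'
  i=15: run of 'A' x 8 -> '8A'
  i=23: run of 'E' x 12 -> '12E'

RLE = 7A8E8A12E


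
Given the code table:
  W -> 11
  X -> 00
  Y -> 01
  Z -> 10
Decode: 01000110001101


Decoding:
01 -> Y
00 -> X
01 -> Y
10 -> Z
00 -> X
11 -> W
01 -> Y


Result: YXYZXWY


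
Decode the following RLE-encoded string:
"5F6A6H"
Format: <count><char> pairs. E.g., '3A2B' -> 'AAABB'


Expanding each <count><char> pair:
  5F -> 'FFFFF'
  6A -> 'AAAAAA'
  6H -> 'HHHHHH'

Decoded = FFFFFAAAAAAHHHHHH


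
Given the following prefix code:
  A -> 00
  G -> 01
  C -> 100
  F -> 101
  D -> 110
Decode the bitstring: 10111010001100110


Decoding step by step:
Bits 101 -> F
Bits 110 -> D
Bits 100 -> C
Bits 01 -> G
Bits 100 -> C
Bits 110 -> D


Decoded message: FDCGCD


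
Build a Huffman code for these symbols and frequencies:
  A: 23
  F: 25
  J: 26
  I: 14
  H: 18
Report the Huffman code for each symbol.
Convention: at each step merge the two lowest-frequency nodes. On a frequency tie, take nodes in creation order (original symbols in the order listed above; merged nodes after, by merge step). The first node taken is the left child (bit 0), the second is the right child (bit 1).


Huffman tree construction:
Step 1: Merge I(14) + H(18) = 32
Step 2: Merge A(23) + F(25) = 48
Step 3: Merge J(26) + (I+H)(32) = 58
Step 4: Merge (A+F)(48) + (J+(I+H))(58) = 106
Read each symbol's code off the tree from the root (left child = 0, right child = 1).

Codes:
  A: 00 (length 2)
  F: 01 (length 2)
  J: 10 (length 2)
  I: 110 (length 3)
  H: 111 (length 3)
Average code length: 244/106 = 2.3019 bits/symbol


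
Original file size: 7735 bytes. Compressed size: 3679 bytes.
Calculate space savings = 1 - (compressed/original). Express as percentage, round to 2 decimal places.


ratio = compressed/original = 3679/7735 = 0.47563
savings = 1 - ratio = 1 - 0.47563 = 0.52437
as a percentage: 0.52437 * 100 = 52.44%

Space savings = 1 - 3679/7735 = 52.44%


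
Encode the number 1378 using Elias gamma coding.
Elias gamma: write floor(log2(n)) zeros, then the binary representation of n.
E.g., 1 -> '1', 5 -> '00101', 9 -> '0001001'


num_bits = floor(log2(1378)) + 1 = 11
leading_zeros = num_bits - 1 = 10
binary(1378) = 10101100010

Elias gamma(1378) = '0000000000' + '10101100010' = 000000000010101100010 (21 bits)


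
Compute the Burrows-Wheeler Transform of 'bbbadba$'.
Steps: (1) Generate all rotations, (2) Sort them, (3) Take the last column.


Rotations (sorted):
  0: $bbbadba -> last char: a
  1: a$bbbadb -> last char: b
  2: adba$bbb -> last char: b
  3: ba$bbbad -> last char: d
  4: badba$bb -> last char: b
  5: bbadba$b -> last char: b
  6: bbbadba$ -> last char: $
  7: dba$bbba -> last char: a


BWT = abbdbb$a


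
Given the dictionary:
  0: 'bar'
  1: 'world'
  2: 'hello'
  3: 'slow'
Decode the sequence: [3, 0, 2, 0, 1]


Look up each index in the dictionary:
  3 -> 'slow'
  0 -> 'bar'
  2 -> 'hello'
  0 -> 'bar'
  1 -> 'world'

Decoded: "slow bar hello bar world"


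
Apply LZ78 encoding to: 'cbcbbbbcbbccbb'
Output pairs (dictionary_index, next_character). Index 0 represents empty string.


LZ78 encoding steps:
Dictionary: {0: ''}
Step 1: w='' (idx 0), next='c' -> output (0, 'c'), add 'c' as idx 1
Step 2: w='' (idx 0), next='b' -> output (0, 'b'), add 'b' as idx 2
Step 3: w='c' (idx 1), next='b' -> output (1, 'b'), add 'cb' as idx 3
Step 4: w='b' (idx 2), next='b' -> output (2, 'b'), add 'bb' as idx 4
Step 5: w='b' (idx 2), next='c' -> output (2, 'c'), add 'bc' as idx 5
Step 6: w='bb' (idx 4), next='c' -> output (4, 'c'), add 'bbc' as idx 6
Step 7: w='cb' (idx 3), next='b' -> output (3, 'b'), add 'cbb' as idx 7


Encoded: [(0, 'c'), (0, 'b'), (1, 'b'), (2, 'b'), (2, 'c'), (4, 'c'), (3, 'b')]


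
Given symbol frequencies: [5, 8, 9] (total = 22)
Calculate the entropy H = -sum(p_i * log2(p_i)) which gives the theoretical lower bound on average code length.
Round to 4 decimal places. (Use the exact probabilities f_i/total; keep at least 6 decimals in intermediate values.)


Per-symbol terms -p_i * log2(p_i) with p_i = f_i/22:
  p = 5/22 = 0.227273: log2(p) = -2.137504, -p*log2(p) = 0.485796
  p = 8/22 = 0.363636: log2(p) = -1.459432, -p*log2(p) = 0.530702
  p = 9/22 = 0.409091: log2(p) = -1.289507, -p*log2(p) = 0.527525
H = 0.485796 + 0.530702 + 0.527525 = 1.544023

H = 1.544 bits/symbol


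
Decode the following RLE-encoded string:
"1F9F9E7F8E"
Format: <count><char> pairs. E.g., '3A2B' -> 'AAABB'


Expanding each <count><char> pair:
  1F -> 'F'
  9F -> 'FFFFFFFFF'
  9E -> 'EEEEEEEEE'
  7F -> 'FFFFFFF'
  8E -> 'EEEEEEEE'

Decoded = FFFFFFFFFFEEEEEEEEEFFFFFFFEEEEEEEE


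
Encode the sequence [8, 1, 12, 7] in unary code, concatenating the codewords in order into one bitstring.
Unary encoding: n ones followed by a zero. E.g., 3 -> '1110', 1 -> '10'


Encode each number as n ones followed by a terminating 0:
  8 -> 111111110 (9 bits)
  1 -> 10 (2 bits)
  12 -> 1111111111110 (13 bits)
  7 -> 11111110 (8 bits)
Total length = 9 + 2 + 13 + 8 = 32 bits.

Unary([8, 1, 12, 7]) = 11111111010111111111111011111110 (32 bits)


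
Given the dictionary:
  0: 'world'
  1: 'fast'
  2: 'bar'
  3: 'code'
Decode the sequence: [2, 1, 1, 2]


Look up each index in the dictionary:
  2 -> 'bar'
  1 -> 'fast'
  1 -> 'fast'
  2 -> 'bar'

Decoded: "bar fast fast bar"


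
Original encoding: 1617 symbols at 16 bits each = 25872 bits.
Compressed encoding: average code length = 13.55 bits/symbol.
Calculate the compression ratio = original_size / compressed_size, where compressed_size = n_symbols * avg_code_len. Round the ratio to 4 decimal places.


original_size = n_symbols * orig_bits = 1617 * 16 = 25872 bits
compressed_size = n_symbols * avg_code_len = 1617 * 13.55 = 21910.35 bits
ratio = original_size / compressed_size = 25872 / 21910.35 = 1.1808

Compression ratio = 1.1808


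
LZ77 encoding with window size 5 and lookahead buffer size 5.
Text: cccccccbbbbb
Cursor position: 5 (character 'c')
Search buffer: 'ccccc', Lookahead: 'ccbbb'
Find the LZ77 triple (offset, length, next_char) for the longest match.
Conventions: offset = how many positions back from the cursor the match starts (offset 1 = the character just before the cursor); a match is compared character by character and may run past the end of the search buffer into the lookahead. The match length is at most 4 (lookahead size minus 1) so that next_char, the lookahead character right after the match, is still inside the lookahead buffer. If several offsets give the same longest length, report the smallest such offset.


Try each offset into the search buffer:
  offset=1 (pos 4, char 'c'): match length 2
  offset=2 (pos 3, char 'c'): match length 2
  offset=3 (pos 2, char 'c'): match length 2
  offset=4 (pos 1, char 'c'): match length 2
  offset=5 (pos 0, char 'c'): match length 2
Longest match has length 2, found at offsets 1, 2, 3, 4, 5; take the smallest, offset 1.
next_char = character at position 5 + 2 = 7 -> 'b'

Best match: offset=1, length=2 (matching 'cc' starting at position 4)
LZ77 triple: (1, 2, 'b')


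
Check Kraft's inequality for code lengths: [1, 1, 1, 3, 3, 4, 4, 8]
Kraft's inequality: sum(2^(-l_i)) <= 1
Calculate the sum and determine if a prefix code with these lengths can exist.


Sum = 2^(-1) + 2^(-1) + 2^(-1) + 2^(-3) + 2^(-3) + 2^(-4) + 2^(-4) + 2^(-8)
    = 0.5 + 0.5 + 0.5 + 0.125 + 0.125 + 0.0625 + 0.0625 + 0.00390625
    = 481/256 = 1.87890625
Since 1.87890625 > 1, Kraft's inequality is NOT satisfied.
A prefix code with these lengths CANNOT exist.

Kraft sum = 1.87890625. Not satisfied.


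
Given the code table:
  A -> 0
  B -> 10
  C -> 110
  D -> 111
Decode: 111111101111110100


Decoding:
111 -> D
111 -> D
10 -> B
111 -> D
111 -> D
0 -> A
10 -> B
0 -> A


Result: DDBDDABA


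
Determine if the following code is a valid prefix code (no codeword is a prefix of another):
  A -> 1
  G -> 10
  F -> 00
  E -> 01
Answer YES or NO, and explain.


Checking each pair (does one codeword prefix another?):
  A='1' vs G='10': prefix -- VIOLATION

NO -- this is NOT a valid prefix code. A (1) is a prefix of G (10).


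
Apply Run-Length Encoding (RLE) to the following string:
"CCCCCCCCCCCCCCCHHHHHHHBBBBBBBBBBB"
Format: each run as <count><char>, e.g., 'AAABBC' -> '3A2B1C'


Scanning runs left to right:
  i=0: run of 'C' x 15 -> '15C'
  i=15: run of 'H' x 7 -> '7H'
  i=22: run of 'B' x 11 -> '11B'

RLE = 15C7H11B


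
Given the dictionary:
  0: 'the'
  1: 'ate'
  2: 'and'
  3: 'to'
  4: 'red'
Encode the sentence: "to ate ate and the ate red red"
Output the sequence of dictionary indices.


Look up each word in the dictionary:
  'to' -> 3
  'ate' -> 1
  'ate' -> 1
  'and' -> 2
  'the' -> 0
  'ate' -> 1
  'red' -> 4
  'red' -> 4

Encoded: [3, 1, 1, 2, 0, 1, 4, 4]


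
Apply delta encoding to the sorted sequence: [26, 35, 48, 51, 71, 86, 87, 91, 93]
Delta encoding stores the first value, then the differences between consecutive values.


First value: 26
Deltas:
  35 - 26 = 9
  48 - 35 = 13
  51 - 48 = 3
  71 - 51 = 20
  86 - 71 = 15
  87 - 86 = 1
  91 - 87 = 4
  93 - 91 = 2


Delta encoded: [26, 9, 13, 3, 20, 15, 1, 4, 2]


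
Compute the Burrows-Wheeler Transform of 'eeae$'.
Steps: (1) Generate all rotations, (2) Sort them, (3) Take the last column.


Rotations (sorted):
  0: $eeae -> last char: e
  1: ae$ee -> last char: e
  2: e$eea -> last char: a
  3: eae$e -> last char: e
  4: eeae$ -> last char: $


BWT = eeae$


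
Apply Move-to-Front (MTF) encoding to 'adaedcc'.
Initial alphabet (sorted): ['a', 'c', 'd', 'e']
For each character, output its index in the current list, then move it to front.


MTF encoding:
'a': index 0 in ['a', 'c', 'd', 'e'] -> ['a', 'c', 'd', 'e']
'd': index 2 in ['a', 'c', 'd', 'e'] -> ['d', 'a', 'c', 'e']
'a': index 1 in ['d', 'a', 'c', 'e'] -> ['a', 'd', 'c', 'e']
'e': index 3 in ['a', 'd', 'c', 'e'] -> ['e', 'a', 'd', 'c']
'd': index 2 in ['e', 'a', 'd', 'c'] -> ['d', 'e', 'a', 'c']
'c': index 3 in ['d', 'e', 'a', 'c'] -> ['c', 'd', 'e', 'a']
'c': index 0 in ['c', 'd', 'e', 'a'] -> ['c', 'd', 'e', 'a']


Output: [0, 2, 1, 3, 2, 3, 0]


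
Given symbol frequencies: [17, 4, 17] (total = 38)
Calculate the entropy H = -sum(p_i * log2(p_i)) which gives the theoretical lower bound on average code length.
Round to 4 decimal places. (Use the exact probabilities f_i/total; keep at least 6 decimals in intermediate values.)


Per-symbol terms -p_i * log2(p_i) with p_i = f_i/38:
  p = 17/38 = 0.447368: log2(p) = -1.160465, -p*log2(p) = 0.519155
  p = 4/38 = 0.105263: log2(p) = -3.247928, -p*log2(p) = 0.341887
  p = 17/38 = 0.447368: log2(p) = -1.160465, -p*log2(p) = 0.519155
H = 0.519155 + 0.341887 + 0.519155 = 1.380197

H = 1.3802 bits/symbol


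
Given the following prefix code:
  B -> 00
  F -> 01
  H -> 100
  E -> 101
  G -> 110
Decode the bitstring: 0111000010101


Decoding step by step:
Bits 01 -> F
Bits 110 -> G
Bits 00 -> B
Bits 01 -> F
Bits 01 -> F
Bits 01 -> F


Decoded message: FGBFFF


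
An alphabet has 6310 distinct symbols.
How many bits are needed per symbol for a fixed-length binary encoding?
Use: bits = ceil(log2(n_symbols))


log2(6310) = 12.6234
Bracket: 2^12 = 4096 < 6310 <= 2^13 = 8192
So ceil(log2(6310)) = 13

bits = ceil(log2(6310)) = ceil(12.6234) = 13 bits


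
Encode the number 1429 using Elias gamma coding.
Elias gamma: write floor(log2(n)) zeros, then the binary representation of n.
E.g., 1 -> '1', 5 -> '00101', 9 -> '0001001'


num_bits = floor(log2(1429)) + 1 = 11
leading_zeros = num_bits - 1 = 10
binary(1429) = 10110010101

Elias gamma(1429) = '0000000000' + '10110010101' = 000000000010110010101 (21 bits)


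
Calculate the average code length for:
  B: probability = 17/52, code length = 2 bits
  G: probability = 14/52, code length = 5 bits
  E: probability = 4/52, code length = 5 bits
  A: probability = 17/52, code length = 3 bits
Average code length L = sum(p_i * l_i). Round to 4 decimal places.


Weighted contributions p_i * l_i:
  B: (17/52) * 2 = 34/52
  G: (14/52) * 5 = 70/52
  E: (4/52) * 5 = 20/52
  A: (17/52) * 3 = 51/52
Sum = (34 + 70 + 20 + 51)/52 = 175/52

L = 175/52 = 3.3654 bits/symbol


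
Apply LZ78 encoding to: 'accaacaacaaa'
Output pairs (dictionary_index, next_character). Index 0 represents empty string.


LZ78 encoding steps:
Dictionary: {0: ''}
Step 1: w='' (idx 0), next='a' -> output (0, 'a'), add 'a' as idx 1
Step 2: w='' (idx 0), next='c' -> output (0, 'c'), add 'c' as idx 2
Step 3: w='c' (idx 2), next='a' -> output (2, 'a'), add 'ca' as idx 3
Step 4: w='a' (idx 1), next='c' -> output (1, 'c'), add 'ac' as idx 4
Step 5: w='a' (idx 1), next='a' -> output (1, 'a'), add 'aa' as idx 5
Step 6: w='ca' (idx 3), next='a' -> output (3, 'a'), add 'caa' as idx 6
Step 7: w='a' (idx 1), end of input -> output (1, '')


Encoded: [(0, 'a'), (0, 'c'), (2, 'a'), (1, 'c'), (1, 'a'), (3, 'a'), (1, '')]


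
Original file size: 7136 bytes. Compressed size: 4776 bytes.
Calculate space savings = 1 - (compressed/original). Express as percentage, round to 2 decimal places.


ratio = compressed/original = 4776/7136 = 0.669283
savings = 1 - ratio = 1 - 0.669283 = 0.330717
as a percentage: 0.330717 * 100 = 33.07%

Space savings = 1 - 4776/7136 = 33.07%


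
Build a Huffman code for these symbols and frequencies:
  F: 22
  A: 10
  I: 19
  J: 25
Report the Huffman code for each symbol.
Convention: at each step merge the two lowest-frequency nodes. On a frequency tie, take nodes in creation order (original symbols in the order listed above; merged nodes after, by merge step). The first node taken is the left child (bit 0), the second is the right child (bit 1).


Huffman tree construction:
Step 1: Merge A(10) + I(19) = 29
Step 2: Merge F(22) + J(25) = 47
Step 3: Merge (A+I)(29) + (F+J)(47) = 76
Read each symbol's code off the tree from the root (left child = 0, right child = 1).

Codes:
  F: 10 (length 2)
  A: 00 (length 2)
  I: 01 (length 2)
  J: 11 (length 2)
Average code length: 152/76 = 2.0000 bits/symbol


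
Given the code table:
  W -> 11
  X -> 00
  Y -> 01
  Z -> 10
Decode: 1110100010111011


Decoding:
11 -> W
10 -> Z
10 -> Z
00 -> X
10 -> Z
11 -> W
10 -> Z
11 -> W


Result: WZZXZWZW


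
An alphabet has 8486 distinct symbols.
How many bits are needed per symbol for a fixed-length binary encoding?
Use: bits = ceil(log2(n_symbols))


log2(8486) = 13.0509
Bracket: 2^13 = 8192 < 8486 <= 2^14 = 16384
So ceil(log2(8486)) = 14

bits = ceil(log2(8486)) = ceil(13.0509) = 14 bits


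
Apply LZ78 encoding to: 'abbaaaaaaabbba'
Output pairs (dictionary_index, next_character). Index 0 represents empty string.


LZ78 encoding steps:
Dictionary: {0: ''}
Step 1: w='' (idx 0), next='a' -> output (0, 'a'), add 'a' as idx 1
Step 2: w='' (idx 0), next='b' -> output (0, 'b'), add 'b' as idx 2
Step 3: w='b' (idx 2), next='a' -> output (2, 'a'), add 'ba' as idx 3
Step 4: w='a' (idx 1), next='a' -> output (1, 'a'), add 'aa' as idx 4
Step 5: w='aa' (idx 4), next='a' -> output (4, 'a'), add 'aaa' as idx 5
Step 6: w='a' (idx 1), next='b' -> output (1, 'b'), add 'ab' as idx 6
Step 7: w='b' (idx 2), next='b' -> output (2, 'b'), add 'bb' as idx 7
Step 8: w='a' (idx 1), end of input -> output (1, '')


Encoded: [(0, 'a'), (0, 'b'), (2, 'a'), (1, 'a'), (4, 'a'), (1, 'b'), (2, 'b'), (1, '')]


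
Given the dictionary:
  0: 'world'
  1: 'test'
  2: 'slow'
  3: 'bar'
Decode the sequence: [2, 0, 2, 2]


Look up each index in the dictionary:
  2 -> 'slow'
  0 -> 'world'
  2 -> 'slow'
  2 -> 'slow'

Decoded: "slow world slow slow"


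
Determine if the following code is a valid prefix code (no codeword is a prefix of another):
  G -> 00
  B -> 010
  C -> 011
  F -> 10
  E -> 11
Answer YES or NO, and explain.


Checking each pair (does one codeword prefix another?):
  G='00' vs B='010': no prefix
  G='00' vs C='011': no prefix
  G='00' vs F='10': no prefix
  G='00' vs E='11': no prefix
  B='010' vs G='00': no prefix
  B='010' vs C='011': no prefix
  B='010' vs F='10': no prefix
  B='010' vs E='11': no prefix
  C='011' vs G='00': no prefix
  C='011' vs B='010': no prefix
  C='011' vs F='10': no prefix
  C='011' vs E='11': no prefix
  F='10' vs G='00': no prefix
  F='10' vs B='010': no prefix
  F='10' vs C='011': no prefix
  F='10' vs E='11': no prefix
  E='11' vs G='00': no prefix
  E='11' vs B='010': no prefix
  E='11' vs C='011': no prefix
  E='11' vs F='10': no prefix
No violation found over all pairs.

YES -- this is a valid prefix code. No codeword is a prefix of any other codeword.


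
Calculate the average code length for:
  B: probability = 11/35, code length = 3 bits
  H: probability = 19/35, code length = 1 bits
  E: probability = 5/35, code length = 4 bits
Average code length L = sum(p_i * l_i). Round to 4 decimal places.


Weighted contributions p_i * l_i:
  B: (11/35) * 3 = 33/35
  H: (19/35) * 1 = 19/35
  E: (5/35) * 4 = 20/35
Sum = (33 + 19 + 20)/35 = 72/35

L = 72/35 = 2.0571 bits/symbol


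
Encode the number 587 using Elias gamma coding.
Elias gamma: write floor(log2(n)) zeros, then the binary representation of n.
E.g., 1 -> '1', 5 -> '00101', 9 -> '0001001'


num_bits = floor(log2(587)) + 1 = 10
leading_zeros = num_bits - 1 = 9
binary(587) = 1001001011

Elias gamma(587) = '000000000' + '1001001011' = 0000000001001001011 (19 bits)


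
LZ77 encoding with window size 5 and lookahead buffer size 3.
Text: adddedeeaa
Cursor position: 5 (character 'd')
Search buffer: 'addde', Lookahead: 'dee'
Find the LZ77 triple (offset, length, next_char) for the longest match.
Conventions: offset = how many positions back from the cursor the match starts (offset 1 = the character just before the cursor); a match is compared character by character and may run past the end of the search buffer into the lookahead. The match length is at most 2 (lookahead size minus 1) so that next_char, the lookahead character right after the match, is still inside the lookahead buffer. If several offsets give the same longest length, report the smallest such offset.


Try each offset into the search buffer:
  offset=1 (pos 4, char 'e'): match length 0
  offset=2 (pos 3, char 'd'): match length 2
  offset=3 (pos 2, char 'd'): match length 1
  offset=4 (pos 1, char 'd'): match length 1
  offset=5 (pos 0, char 'a'): match length 0
Longest match has length 2 at offset 2.
next_char = character at position 5 + 2 = 7 -> 'e'

Best match: offset=2, length=2 (matching 'de' starting at position 3)
LZ77 triple: (2, 2, 'e')


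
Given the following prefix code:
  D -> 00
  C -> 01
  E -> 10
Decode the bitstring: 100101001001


Decoding step by step:
Bits 10 -> E
Bits 01 -> C
Bits 01 -> C
Bits 00 -> D
Bits 10 -> E
Bits 01 -> C


Decoded message: ECCDEC


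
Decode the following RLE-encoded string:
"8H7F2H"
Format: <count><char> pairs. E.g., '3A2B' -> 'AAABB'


Expanding each <count><char> pair:
  8H -> 'HHHHHHHH'
  7F -> 'FFFFFFF'
  2H -> 'HH'

Decoded = HHHHHHHHFFFFFFFHH


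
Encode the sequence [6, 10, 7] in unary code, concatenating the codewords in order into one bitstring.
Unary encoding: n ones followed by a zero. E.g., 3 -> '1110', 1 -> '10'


Encode each number as n ones followed by a terminating 0:
  6 -> 1111110 (7 bits)
  10 -> 11111111110 (11 bits)
  7 -> 11111110 (8 bits)
Total length = 7 + 11 + 8 = 26 bits.

Unary([6, 10, 7]) = 11111101111111111011111110 (26 bits)


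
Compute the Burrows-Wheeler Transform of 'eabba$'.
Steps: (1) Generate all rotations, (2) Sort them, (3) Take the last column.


Rotations (sorted):
  0: $eabba -> last char: a
  1: a$eabb -> last char: b
  2: abba$e -> last char: e
  3: ba$eab -> last char: b
  4: bba$ea -> last char: a
  5: eabba$ -> last char: $


BWT = abeba$


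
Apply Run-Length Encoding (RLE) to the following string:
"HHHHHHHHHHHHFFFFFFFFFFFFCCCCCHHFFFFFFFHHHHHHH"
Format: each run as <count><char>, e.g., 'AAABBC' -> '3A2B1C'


Scanning runs left to right:
  i=0: run of 'H' x 12 -> '12H'
  i=12: run of 'F' x 12 -> '12F'
  i=24: run of 'C' x 5 -> '5C'
  i=29: run of 'H' x 2 -> '2H'
  i=31: run of 'F' x 7 -> '7F'
  i=38: run of 'H' x 7 -> '7H'

RLE = 12H12F5C2H7F7H


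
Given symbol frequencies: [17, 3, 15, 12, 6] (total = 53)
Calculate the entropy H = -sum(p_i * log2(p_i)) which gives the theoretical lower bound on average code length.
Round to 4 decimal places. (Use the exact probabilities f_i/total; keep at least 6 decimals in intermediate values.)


Per-symbol terms -p_i * log2(p_i) with p_i = f_i/53:
  p = 17/53 = 0.320755: log2(p) = -1.640458, -p*log2(p) = 0.526185
  p = 3/53 = 0.056604: log2(p) = -4.142958, -p*log2(p) = 0.234507
  p = 15/53 = 0.283019: log2(p) = -1.821030, -p*log2(p) = 0.515386
  p = 12/53 = 0.226415: log2(p) = -2.142958, -p*log2(p) = 0.485198
  p = 6/53 = 0.113208: log2(p) = -3.142958, -p*log2(p) = 0.355807
H = 0.526185 + 0.234507 + 0.515386 + 0.485198 + 0.355807 = 2.117083

H = 2.1171 bits/symbol


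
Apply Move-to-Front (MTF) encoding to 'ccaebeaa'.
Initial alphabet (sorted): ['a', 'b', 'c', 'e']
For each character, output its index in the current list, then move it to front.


MTF encoding:
'c': index 2 in ['a', 'b', 'c', 'e'] -> ['c', 'a', 'b', 'e']
'c': index 0 in ['c', 'a', 'b', 'e'] -> ['c', 'a', 'b', 'e']
'a': index 1 in ['c', 'a', 'b', 'e'] -> ['a', 'c', 'b', 'e']
'e': index 3 in ['a', 'c', 'b', 'e'] -> ['e', 'a', 'c', 'b']
'b': index 3 in ['e', 'a', 'c', 'b'] -> ['b', 'e', 'a', 'c']
'e': index 1 in ['b', 'e', 'a', 'c'] -> ['e', 'b', 'a', 'c']
'a': index 2 in ['e', 'b', 'a', 'c'] -> ['a', 'e', 'b', 'c']
'a': index 0 in ['a', 'e', 'b', 'c'] -> ['a', 'e', 'b', 'c']


Output: [2, 0, 1, 3, 3, 1, 2, 0]


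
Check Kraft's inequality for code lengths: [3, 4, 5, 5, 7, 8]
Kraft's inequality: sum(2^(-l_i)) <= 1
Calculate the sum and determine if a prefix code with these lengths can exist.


Sum = 2^(-3) + 2^(-4) + 2^(-5) + 2^(-5) + 2^(-7) + 2^(-8)
    = 0.125 + 0.0625 + 0.03125 + 0.03125 + 0.0078125 + 0.00390625
    = 67/256 = 0.26171875
Since 0.26171875 <= 1, Kraft's inequality IS satisfied.
A prefix code with these lengths CAN exist.

Kraft sum = 0.26171875. Satisfied.


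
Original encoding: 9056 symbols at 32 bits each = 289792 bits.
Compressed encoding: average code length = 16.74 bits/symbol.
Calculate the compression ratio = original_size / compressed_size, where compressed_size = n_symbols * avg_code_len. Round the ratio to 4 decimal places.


original_size = n_symbols * orig_bits = 9056 * 32 = 289792 bits
compressed_size = n_symbols * avg_code_len = 9056 * 16.74 = 151597.44 bits
ratio = original_size / compressed_size = 289792 / 151597.44 = 1.9116

Compression ratio = 1.9116


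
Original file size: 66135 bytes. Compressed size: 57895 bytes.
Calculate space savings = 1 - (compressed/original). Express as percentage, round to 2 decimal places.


ratio = compressed/original = 57895/66135 = 0.875406
savings = 1 - ratio = 1 - 0.875406 = 0.124594
as a percentage: 0.124594 * 100 = 12.46%

Space savings = 1 - 57895/66135 = 12.46%


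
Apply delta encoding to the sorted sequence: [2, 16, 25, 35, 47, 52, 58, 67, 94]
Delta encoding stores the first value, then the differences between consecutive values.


First value: 2
Deltas:
  16 - 2 = 14
  25 - 16 = 9
  35 - 25 = 10
  47 - 35 = 12
  52 - 47 = 5
  58 - 52 = 6
  67 - 58 = 9
  94 - 67 = 27


Delta encoded: [2, 14, 9, 10, 12, 5, 6, 9, 27]


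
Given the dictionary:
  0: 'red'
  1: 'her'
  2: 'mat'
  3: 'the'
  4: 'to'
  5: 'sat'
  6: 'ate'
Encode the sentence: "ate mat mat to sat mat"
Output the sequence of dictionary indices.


Look up each word in the dictionary:
  'ate' -> 6
  'mat' -> 2
  'mat' -> 2
  'to' -> 4
  'sat' -> 5
  'mat' -> 2

Encoded: [6, 2, 2, 4, 5, 2]


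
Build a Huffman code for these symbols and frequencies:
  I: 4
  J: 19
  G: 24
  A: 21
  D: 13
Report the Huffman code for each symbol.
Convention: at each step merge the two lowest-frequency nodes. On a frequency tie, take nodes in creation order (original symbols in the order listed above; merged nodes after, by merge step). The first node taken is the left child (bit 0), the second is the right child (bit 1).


Huffman tree construction:
Step 1: Merge I(4) + D(13) = 17
Step 2: Merge (I+D)(17) + J(19) = 36
Step 3: Merge A(21) + G(24) = 45
Step 4: Merge ((I+D)+J)(36) + (A+G)(45) = 81
Read each symbol's code off the tree from the root (left child = 0, right child = 1).

Codes:
  I: 000 (length 3)
  J: 01 (length 2)
  G: 11 (length 2)
  A: 10 (length 2)
  D: 001 (length 3)
Average code length: 179/81 = 2.2099 bits/symbol
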